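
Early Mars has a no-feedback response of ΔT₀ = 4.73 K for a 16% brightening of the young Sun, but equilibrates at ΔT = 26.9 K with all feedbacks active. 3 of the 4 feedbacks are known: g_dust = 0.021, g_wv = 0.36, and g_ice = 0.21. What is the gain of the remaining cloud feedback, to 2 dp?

0.23

Amplification A = ΔT/ΔT₀ = 26.9/4.73 = 5.687.
Total gain g = 1 − 1/A = 1 − 1/5.687 = 0.8242.
Known gains sum to 0.021 + 0.36 + 0.21 = 0.591.
g_cld = 0.8242 − 0.591 = 0.23.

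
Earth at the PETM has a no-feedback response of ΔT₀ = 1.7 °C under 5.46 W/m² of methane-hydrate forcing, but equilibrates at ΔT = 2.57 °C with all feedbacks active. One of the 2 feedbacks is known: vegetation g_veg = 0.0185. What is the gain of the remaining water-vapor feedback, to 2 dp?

0.32

Amplification A = ΔT/ΔT₀ = 2.57/1.7 = 1.512.
Total gain g = 1 − 1/A = 1 − 1/1.512 = 0.3386.
The known gain is 0.0185.
g_wv = 0.3386 − 0.0185 = 0.32.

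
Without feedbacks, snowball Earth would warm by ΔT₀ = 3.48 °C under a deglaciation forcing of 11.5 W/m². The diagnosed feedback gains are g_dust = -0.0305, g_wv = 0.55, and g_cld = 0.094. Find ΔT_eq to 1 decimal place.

Total gain g = -0.0305 + 0.55 + 0.094 = 0.6135.
Amplification A = 1/(1 − 0.6135) = 2.587.
ΔT = 3.48 × 2.587 = 9.0 °C.

9.0 °C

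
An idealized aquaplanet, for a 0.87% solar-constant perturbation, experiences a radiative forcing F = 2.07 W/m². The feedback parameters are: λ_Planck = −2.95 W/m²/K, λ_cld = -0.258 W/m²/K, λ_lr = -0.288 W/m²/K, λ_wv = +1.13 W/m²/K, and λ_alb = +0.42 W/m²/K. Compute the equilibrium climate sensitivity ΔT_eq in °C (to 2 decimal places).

Net feedback parameter λ = (−2.95) + (-0.258) + (-0.288) + (+1.13) + (+0.42) = -1.946 W/m²/K.
ΔT = −F/λ = −2.07/(-1.946) = 1.06 °C.

1.06 °C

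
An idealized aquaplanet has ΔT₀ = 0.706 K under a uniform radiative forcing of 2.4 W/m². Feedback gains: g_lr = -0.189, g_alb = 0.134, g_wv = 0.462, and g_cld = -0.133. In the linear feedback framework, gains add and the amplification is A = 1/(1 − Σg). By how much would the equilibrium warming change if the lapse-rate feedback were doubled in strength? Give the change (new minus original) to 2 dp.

Original: g = 0.274, ΔT = 0.706/(1−0.274) = 0.9725 K.
With doubled lapse-rate: g' = 0.085, ΔT' = 0.706/(1−0.085) = 0.7716 K.
Change = 0.7716 − 0.9725 = -0.20 K.

-0.20 K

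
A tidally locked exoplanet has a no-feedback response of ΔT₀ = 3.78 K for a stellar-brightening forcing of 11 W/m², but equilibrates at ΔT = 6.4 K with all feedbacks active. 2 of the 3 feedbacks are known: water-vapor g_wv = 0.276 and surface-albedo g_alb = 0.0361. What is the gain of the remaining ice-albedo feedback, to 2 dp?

Amplification A = ΔT/ΔT₀ = 6.4/3.78 = 1.693.
Total gain g = 1 − 1/A = 1 − 1/1.693 = 0.4093.
Known gains sum to 0.276 + 0.0361 = 0.3121.
g_ice = 0.4093 − 0.3121 = 0.10.

0.10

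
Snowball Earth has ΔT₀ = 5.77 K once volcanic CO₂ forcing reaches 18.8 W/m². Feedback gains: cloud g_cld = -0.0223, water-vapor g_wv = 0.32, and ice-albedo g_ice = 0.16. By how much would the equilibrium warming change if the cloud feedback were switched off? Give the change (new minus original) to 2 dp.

Original: g = 0.4577, ΔT = 5.77/(1−0.4577) = 10.6399 K.
Without cloud: g' = 0.48, ΔT' = 5.77/(1−0.48) = 11.0962 K.
Change = 11.0962 − 10.6399 = 0.46 K.

0.46 K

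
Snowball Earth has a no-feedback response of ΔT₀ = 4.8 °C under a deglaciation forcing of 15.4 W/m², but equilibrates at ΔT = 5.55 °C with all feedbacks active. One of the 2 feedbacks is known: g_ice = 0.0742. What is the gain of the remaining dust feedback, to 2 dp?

0.06

Amplification A = ΔT/ΔT₀ = 5.55/4.8 = 1.156.
Total gain g = 1 − 1/A = 1 − 1/1.156 = 0.1349.
The known gain is 0.0742.
g_dust = 0.1349 − 0.0742 = 0.06.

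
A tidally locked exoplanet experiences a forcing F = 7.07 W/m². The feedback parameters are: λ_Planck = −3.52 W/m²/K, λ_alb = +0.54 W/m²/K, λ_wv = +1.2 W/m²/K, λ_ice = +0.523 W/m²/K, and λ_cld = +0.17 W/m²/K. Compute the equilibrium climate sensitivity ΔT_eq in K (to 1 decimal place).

Net feedback parameter λ = (−3.52) + (+0.54) + (+1.2) + (+0.523) + (+0.17) = -1.087 W/m²/K.
ΔT = −F/λ = −7.07/(-1.087) = 6.5 K.

6.5 K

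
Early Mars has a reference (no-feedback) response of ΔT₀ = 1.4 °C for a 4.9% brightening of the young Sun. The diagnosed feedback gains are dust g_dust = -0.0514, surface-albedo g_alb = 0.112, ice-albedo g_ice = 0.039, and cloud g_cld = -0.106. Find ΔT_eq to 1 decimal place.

Total gain g = -0.0514 + 0.112 + 0.039 − 0.106 = -0.0064.
Amplification A = 1/(1 + 0.0064) = 0.9936.
ΔT = 1.4 × 0.9936 = 1.4 °C.

1.4 °C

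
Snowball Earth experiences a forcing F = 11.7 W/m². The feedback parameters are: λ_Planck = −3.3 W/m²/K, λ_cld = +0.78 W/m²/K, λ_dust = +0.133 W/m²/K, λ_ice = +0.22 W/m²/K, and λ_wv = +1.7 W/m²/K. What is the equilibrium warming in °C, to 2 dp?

Net feedback parameter λ = (−3.3) + (+0.78) + (+0.133) + (+0.22) + (+1.7) = -0.467 W/m²/K.
ΔT = −F/λ = −11.7/(-0.467) = 25.05 °C.

25.05 °C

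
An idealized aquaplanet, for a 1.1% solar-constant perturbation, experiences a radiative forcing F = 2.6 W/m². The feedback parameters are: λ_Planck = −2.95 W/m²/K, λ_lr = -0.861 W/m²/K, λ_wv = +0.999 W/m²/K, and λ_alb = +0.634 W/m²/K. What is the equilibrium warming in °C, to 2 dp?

1.19 °C

Net feedback parameter λ = (−2.95) + (-0.861) + (+0.999) + (+0.634) = -2.178 W/m²/K.
ΔT = −F/λ = −2.6/(-2.178) = 1.19 °C.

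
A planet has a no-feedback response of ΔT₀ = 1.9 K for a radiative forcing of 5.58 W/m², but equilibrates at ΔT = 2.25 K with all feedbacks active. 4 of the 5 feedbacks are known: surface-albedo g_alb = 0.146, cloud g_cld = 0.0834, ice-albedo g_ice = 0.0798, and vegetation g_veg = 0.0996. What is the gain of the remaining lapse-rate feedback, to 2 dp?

-0.25

Amplification A = ΔT/ΔT₀ = 2.25/1.9 = 1.184.
Total gain g = 1 − 1/A = 1 − 1/1.184 = 0.1554.
Known gains sum to 0.146 + 0.0834 + 0.0798 + 0.0996 = 0.4088.
g_lr = 0.1554 − 0.4088 = -0.25.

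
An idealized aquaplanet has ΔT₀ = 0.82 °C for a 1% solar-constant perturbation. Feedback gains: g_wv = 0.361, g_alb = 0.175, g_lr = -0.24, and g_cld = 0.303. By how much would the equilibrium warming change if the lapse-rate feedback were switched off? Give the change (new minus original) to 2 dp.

Original: g = 0.599, ΔT = 0.82/(1−0.599) = 2.0449 °C.
Without lapse-rate: g' = 0.839, ΔT' = 0.82/(1−0.839) = 5.0932 °C.
Change = 5.0932 − 2.0449 = 3.05 °C.

3.05 °C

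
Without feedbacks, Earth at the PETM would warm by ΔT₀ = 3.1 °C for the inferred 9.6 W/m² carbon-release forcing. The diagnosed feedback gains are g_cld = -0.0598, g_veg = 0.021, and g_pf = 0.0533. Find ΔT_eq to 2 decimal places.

Total gain g = -0.0598 + 0.021 + 0.0533 = 0.0145.
Amplification A = 1/(1 − 0.0145) = 1.015.
ΔT = 3.1 × 1.015 = 3.15 °C.

3.15 °C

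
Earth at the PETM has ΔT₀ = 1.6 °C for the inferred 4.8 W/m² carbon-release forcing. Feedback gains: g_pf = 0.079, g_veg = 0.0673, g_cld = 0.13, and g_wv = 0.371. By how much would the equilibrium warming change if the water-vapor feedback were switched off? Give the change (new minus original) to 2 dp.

Original: g = 0.6473, ΔT = 1.6/(1−0.6473) = 4.5364 °C.
Without water-vapor: g' = 0.2763, ΔT' = 1.6/(1−0.2763) = 2.2109 °C.
Change = 2.2109 − 4.5364 = -2.33 °C.

-2.33 °C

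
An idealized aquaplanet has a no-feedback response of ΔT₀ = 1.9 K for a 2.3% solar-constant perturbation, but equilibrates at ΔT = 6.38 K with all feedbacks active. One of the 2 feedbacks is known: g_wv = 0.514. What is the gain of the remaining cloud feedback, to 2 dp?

Amplification A = ΔT/ΔT₀ = 6.38/1.9 = 3.358.
Total gain g = 1 − 1/A = 1 − 1/3.358 = 0.7022.
The known gain is 0.514.
g_cld = 0.7022 − 0.514 = 0.19.

0.19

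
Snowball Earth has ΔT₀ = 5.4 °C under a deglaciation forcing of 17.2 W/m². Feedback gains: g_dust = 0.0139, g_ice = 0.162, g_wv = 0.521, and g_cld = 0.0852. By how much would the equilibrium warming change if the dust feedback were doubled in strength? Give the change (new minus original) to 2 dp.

Original: g = 0.7821, ΔT = 5.4/(1−0.7821) = 24.7820 °C.
With doubled dust: g' = 0.796, ΔT' = 5.4/(1−0.796) = 26.4706 °C.
Change = 26.4706 − 24.7820 = 1.69 °C.

1.69 °C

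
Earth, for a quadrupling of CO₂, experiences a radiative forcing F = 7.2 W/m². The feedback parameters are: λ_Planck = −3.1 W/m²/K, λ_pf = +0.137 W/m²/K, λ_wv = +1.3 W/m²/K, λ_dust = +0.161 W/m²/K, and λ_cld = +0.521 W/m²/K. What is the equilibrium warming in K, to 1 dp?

Net feedback parameter λ = (−3.1) + (+0.137) + (+1.3) + (+0.161) + (+0.521) = -0.981 W/m²/K.
ΔT = −F/λ = −7.2/(-0.981) = 7.3 K.

7.3 K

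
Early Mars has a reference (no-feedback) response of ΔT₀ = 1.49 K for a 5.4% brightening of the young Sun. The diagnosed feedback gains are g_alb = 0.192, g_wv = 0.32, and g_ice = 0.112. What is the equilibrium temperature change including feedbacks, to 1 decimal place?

Total gain g = 0.192 + 0.32 + 0.112 = 0.624.
Amplification A = 1/(1 − 0.624) = 2.66.
ΔT = 1.49 × 2.66 = 4.0 K.

4.0 K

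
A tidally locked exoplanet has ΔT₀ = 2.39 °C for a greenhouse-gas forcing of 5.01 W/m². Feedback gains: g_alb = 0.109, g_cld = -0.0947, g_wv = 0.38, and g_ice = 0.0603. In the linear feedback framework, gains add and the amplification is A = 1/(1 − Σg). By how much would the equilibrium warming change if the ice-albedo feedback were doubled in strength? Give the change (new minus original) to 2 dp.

Original: g = 0.4546, ΔT = 2.39/(1−0.4546) = 4.3821 °C.
With doubled ice-albedo: g' = 0.5149, ΔT' = 2.39/(1−0.5149) = 4.9268 °C.
Change = 4.9268 − 4.3821 = 0.54 °C.

0.54 °C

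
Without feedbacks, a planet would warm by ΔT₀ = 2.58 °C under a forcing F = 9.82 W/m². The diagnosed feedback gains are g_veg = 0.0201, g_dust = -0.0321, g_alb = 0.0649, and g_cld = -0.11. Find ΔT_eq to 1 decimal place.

Total gain g = 0.0201 − 0.0321 + 0.0649 − 0.11 = -0.0571.
Amplification A = 1/(1 + 0.0571) = 0.946.
ΔT = 2.58 × 0.946 = 2.4 °C.

2.4 °C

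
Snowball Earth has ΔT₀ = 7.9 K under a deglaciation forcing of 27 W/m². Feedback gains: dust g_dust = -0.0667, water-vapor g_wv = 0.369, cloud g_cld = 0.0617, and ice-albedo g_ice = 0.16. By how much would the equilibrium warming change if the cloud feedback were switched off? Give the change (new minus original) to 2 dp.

Original: g = 0.524, ΔT = 7.9/(1−0.524) = 16.5966 K.
Without cloud: g' = 0.4623, ΔT' = 7.9/(1−0.4623) = 14.6922 K.
Change = 14.6922 − 16.5966 = -1.90 K.

-1.90 K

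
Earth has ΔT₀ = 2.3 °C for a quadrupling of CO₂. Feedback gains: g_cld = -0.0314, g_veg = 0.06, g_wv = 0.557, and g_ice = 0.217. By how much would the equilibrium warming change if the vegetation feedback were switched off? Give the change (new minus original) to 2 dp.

Original: g = 0.8026, ΔT = 2.3/(1−0.8026) = 11.6515 °C.
Without vegetation: g' = 0.7426, ΔT' = 2.3/(1−0.7426) = 8.9355 °C.
Change = 8.9355 − 11.6515 = -2.72 °C.

-2.72 °C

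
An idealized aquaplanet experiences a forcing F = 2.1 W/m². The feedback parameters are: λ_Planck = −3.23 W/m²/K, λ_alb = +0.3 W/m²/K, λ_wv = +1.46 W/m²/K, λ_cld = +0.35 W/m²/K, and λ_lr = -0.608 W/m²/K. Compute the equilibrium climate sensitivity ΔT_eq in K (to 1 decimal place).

Net feedback parameter λ = (−3.23) + (+0.3) + (+1.46) + (+0.35) + (-0.608) = -1.728 W/m²/K.
ΔT = −F/λ = −2.1/(-1.728) = 1.2 K.

1.2 K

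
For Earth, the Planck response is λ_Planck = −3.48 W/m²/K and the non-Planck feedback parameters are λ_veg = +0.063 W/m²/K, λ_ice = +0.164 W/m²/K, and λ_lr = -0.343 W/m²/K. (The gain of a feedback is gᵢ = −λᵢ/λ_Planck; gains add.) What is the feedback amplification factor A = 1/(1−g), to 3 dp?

0.968

Convert to gains: g_veg = 0.063/3.48 = 0.0181; g_ice = 0.164/3.48 = 0.04713; g_lr = -0.343/3.48 = -0.09856.
Total gain g = -0.03333.
A = 1/(1 + 0.03333) = 0.968.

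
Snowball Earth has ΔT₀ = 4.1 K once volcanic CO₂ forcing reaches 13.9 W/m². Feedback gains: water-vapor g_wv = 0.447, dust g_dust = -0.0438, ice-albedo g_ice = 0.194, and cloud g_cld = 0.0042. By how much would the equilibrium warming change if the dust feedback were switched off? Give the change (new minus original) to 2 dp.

Original: g = 0.6014, ΔT = 4.1/(1−0.6014) = 10.2860 K.
Without dust: g' = 0.6452, ΔT' = 4.1/(1−0.6452) = 11.5558 K.
Change = 11.5558 − 10.2860 = 1.27 K.

1.27 K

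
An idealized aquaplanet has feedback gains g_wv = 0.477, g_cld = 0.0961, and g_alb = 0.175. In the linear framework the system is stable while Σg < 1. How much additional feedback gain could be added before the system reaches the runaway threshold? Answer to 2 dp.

Current total gain = 0.477 + 0.0961 + 0.175 = 0.7481.
Margin to runaway = 1 − 0.7481 = 0.25.

0.25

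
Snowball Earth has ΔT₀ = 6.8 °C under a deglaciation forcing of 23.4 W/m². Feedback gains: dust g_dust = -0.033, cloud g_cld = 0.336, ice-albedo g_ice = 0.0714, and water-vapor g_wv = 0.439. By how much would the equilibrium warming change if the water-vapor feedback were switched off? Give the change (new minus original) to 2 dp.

-25.57 °C

Original: g = 0.8134, ΔT = 6.8/(1−0.8134) = 36.4416 °C.
Without water-vapor: g' = 0.3744, ΔT' = 6.8/(1−0.3744) = 10.8696 °C.
Change = 10.8696 − 36.4416 = -25.57 °C.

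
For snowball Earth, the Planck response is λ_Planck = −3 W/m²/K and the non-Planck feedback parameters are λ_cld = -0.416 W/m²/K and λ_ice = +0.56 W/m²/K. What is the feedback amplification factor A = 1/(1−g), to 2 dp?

Convert to gains: g_cld = -0.416/3 = -0.1387; g_ice = 0.56/3 = 0.1867.
Total gain g = 0.048.
A = 1/(1 − 0.048) = 1.05.

1.05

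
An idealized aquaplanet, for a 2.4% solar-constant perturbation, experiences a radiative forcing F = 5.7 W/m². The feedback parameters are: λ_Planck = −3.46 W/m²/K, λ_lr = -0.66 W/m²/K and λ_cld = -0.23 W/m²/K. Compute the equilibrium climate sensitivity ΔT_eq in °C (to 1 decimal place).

Net feedback parameter λ = (−3.46) + (-0.66) + (-0.23) = -4.35 W/m²/K.
ΔT = −F/λ = −5.7/(-4.35) = 1.3 °C.

1.3 °C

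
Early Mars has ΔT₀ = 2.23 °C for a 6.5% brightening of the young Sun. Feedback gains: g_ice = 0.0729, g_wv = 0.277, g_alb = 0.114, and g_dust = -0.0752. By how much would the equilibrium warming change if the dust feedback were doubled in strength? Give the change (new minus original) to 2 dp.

-0.40 °C

Original: g = 0.3887, ΔT = 2.23/(1−0.3887) = 3.6480 °C.
With doubled dust: g' = 0.3135, ΔT' = 2.23/(1−0.3135) = 3.2484 °C.
Change = 3.2484 − 3.6480 = -0.40 °C.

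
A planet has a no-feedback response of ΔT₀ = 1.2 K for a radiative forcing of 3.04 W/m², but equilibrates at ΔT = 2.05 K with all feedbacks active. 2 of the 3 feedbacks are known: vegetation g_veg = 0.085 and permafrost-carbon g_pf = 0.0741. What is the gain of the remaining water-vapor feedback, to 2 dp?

Amplification A = ΔT/ΔT₀ = 2.05/1.2 = 1.708.
Total gain g = 1 − 1/A = 1 − 1/1.708 = 0.4145.
Known gains sum to 0.085 + 0.0741 = 0.1591.
g_wv = 0.4145 − 0.1591 = 0.26.

0.26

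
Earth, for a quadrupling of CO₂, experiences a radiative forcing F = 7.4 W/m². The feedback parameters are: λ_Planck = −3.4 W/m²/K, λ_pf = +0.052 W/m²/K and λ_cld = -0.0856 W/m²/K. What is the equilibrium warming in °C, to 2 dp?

2.16 °C

Net feedback parameter λ = (−3.4) + (+0.052) + (-0.0856) = -3.4336 W/m²/K.
ΔT = −F/λ = −7.4/(-3.4336) = 2.16 °C.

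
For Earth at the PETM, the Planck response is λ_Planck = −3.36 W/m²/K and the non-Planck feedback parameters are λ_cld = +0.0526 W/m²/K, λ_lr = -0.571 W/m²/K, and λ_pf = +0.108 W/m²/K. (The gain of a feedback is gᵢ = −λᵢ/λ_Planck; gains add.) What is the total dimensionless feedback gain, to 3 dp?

Convert to gains: g_cld = 0.0526/3.36 = 0.01565; g_lr = -0.571/3.36 = -0.1699; g_pf = 0.108/3.36 = 0.03214.
Total gain g = -0.12211.

-0.122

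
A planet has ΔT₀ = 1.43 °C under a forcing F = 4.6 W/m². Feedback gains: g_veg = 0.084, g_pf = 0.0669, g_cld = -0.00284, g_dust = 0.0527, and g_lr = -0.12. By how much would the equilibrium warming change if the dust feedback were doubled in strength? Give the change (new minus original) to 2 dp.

Original: g = 0.08076, ΔT = 1.43/(1−0.08076) = 1.5556 °C.
With doubled dust: g' = 0.13346, ΔT' = 1.43/(1−0.13346) = 1.6502 °C.
Change = 1.6502 − 1.5556 = 0.09 °C.

0.09 °C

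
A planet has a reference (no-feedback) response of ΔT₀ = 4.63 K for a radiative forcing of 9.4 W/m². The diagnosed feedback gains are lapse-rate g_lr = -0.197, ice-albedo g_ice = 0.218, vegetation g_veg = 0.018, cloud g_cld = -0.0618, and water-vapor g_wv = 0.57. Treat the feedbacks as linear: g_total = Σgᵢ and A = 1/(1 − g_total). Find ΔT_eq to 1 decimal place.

10.2 K

Total gain g = -0.197 + 0.218 + 0.018 − 0.0618 + 0.57 = 0.5472.
Amplification A = 1/(1 − 0.5472) = 2.208.
ΔT = 4.63 × 2.208 = 10.2 K.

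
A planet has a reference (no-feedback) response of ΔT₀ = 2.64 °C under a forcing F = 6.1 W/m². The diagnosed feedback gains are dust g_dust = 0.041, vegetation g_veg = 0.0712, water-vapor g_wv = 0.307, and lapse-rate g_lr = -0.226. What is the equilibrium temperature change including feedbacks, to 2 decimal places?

3.27 °C

Total gain g = 0.041 + 0.0712 + 0.307 − 0.226 = 0.1932.
Amplification A = 1/(1 − 0.1932) = 1.239.
ΔT = 2.64 × 1.239 = 3.27 °C.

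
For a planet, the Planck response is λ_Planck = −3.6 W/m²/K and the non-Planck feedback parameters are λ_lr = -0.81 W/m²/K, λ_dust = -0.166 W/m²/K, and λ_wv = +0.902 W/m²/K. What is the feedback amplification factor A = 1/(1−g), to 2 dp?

Convert to gains: g_lr = -0.81/3.6 = -0.225; g_dust = -0.166/3.6 = -0.04611; g_wv = 0.902/3.6 = 0.2506.
Total gain g = -0.02051.
A = 1/(1 + 0.02051) = 0.98.

0.98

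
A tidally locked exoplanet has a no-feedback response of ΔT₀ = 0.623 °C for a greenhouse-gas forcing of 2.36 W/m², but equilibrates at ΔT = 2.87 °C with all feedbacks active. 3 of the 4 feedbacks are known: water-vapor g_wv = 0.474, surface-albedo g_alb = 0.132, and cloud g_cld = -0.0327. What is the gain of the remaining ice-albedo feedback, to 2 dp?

0.21

Amplification A = ΔT/ΔT₀ = 2.87/0.623 = 4.607.
Total gain g = 1 − 1/A = 1 − 1/4.607 = 0.7829.
Known gains sum to 0.474 + 0.132 − 0.0327 = 0.5733.
g_ice = 0.7829 − 0.5733 = 0.21.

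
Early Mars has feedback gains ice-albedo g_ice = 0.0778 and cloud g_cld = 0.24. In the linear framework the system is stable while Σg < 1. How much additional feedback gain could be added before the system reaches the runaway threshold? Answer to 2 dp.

Current total gain = 0.0778 + 0.24 = 0.3178.
Margin to runaway = 1 − 0.3178 = 0.68.

0.68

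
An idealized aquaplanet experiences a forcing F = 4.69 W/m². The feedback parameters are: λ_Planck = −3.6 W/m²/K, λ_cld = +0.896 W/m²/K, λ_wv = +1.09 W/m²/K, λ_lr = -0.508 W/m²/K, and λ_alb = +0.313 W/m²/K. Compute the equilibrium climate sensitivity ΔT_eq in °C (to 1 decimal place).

2.6 °C

Net feedback parameter λ = (−3.6) + (+0.896) + (+1.09) + (-0.508) + (+0.313) = -1.809 W/m²/K.
ΔT = −F/λ = −4.69/(-1.809) = 2.6 °C.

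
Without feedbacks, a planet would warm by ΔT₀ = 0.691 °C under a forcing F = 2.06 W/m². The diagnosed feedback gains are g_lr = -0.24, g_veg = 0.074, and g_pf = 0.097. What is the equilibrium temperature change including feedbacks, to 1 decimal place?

0.6 °C

Total gain g = -0.24 + 0.074 + 0.097 = -0.069.
Amplification A = 1/(1 + 0.069) = 0.9355.
ΔT = 0.691 × 0.9355 = 0.6 °C.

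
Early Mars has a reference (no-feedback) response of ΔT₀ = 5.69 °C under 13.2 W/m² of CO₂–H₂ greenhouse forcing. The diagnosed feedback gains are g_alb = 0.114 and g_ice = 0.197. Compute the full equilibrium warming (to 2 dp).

8.26 °C

Total gain g = 0.114 + 0.197 = 0.311.
Amplification A = 1/(1 − 0.311) = 1.451.
ΔT = 5.69 × 1.451 = 8.26 °C.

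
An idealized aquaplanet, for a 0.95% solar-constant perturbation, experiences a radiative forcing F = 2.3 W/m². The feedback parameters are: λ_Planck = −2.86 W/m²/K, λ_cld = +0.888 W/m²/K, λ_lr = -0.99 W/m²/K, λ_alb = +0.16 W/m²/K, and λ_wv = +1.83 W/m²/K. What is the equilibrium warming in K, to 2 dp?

Net feedback parameter λ = (−2.86) + (+0.888) + (-0.99) + (+0.16) + (+1.83) = -0.972 W/m²/K.
ΔT = −F/λ = −2.3/(-0.972) = 2.37 K.

2.37 K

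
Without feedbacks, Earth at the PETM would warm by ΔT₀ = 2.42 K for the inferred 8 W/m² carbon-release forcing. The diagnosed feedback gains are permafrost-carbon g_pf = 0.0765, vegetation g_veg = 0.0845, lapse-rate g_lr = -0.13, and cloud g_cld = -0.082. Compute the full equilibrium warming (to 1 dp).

Total gain g = 0.0765 + 0.0845 − 0.13 − 0.082 = -0.051.
Amplification A = 1/(1 + 0.051) = 0.9515.
ΔT = 2.42 × 0.9515 = 2.3 K.

2.3 K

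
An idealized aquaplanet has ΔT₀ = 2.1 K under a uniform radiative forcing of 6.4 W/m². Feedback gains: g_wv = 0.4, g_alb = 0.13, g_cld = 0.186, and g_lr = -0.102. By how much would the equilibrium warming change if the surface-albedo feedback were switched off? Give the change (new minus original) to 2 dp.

-1.37 K

Original: g = 0.614, ΔT = 2.1/(1−0.614) = 5.4404 K.
Without surface-albedo: g' = 0.484, ΔT' = 2.1/(1−0.484) = 4.0698 K.
Change = 4.0698 − 5.4404 = -1.37 K.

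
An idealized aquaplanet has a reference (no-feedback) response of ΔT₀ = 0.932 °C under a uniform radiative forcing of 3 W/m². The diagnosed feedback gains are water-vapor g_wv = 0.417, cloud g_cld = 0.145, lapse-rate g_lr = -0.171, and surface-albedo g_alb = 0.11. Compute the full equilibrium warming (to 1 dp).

Total gain g = 0.417 + 0.145 − 0.171 + 0.11 = 0.501.
Amplification A = 1/(1 − 0.501) = 2.004.
ΔT = 0.932 × 2.004 = 1.9 °C.

1.9 °C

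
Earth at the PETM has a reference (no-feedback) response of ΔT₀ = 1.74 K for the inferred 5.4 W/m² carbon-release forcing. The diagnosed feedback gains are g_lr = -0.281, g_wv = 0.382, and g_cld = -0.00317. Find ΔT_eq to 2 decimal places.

Total gain g = -0.281 + 0.382 − 0.00317 = 0.09783.
Amplification A = 1/(1 − 0.09783) = 1.108.
ΔT = 1.74 × 1.108 = 1.93 K.

1.93 K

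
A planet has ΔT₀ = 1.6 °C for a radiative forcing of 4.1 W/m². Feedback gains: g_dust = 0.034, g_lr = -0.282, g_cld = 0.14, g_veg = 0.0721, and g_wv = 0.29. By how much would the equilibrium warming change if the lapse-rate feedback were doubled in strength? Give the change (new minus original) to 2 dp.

Original: g = 0.2541, ΔT = 1.6/(1−0.2541) = 2.1451 °C.
With doubled lapse-rate: g' = -0.0279, ΔT' = 1.6/(1+0.0279) = 1.5566 °C.
Change = 1.5566 − 2.1451 = -0.59 °C.

-0.59 °C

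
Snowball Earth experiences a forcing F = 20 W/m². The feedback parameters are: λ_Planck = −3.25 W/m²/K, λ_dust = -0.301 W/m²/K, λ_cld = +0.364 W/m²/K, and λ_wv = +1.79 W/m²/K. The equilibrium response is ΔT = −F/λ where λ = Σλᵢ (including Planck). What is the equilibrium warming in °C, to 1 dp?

Net feedback parameter λ = (−3.25) + (-0.301) + (+0.364) + (+1.79) = -1.397 W/m²/K.
ΔT = −F/λ = −20/(-1.397) = 14.3 °C.

14.3 °C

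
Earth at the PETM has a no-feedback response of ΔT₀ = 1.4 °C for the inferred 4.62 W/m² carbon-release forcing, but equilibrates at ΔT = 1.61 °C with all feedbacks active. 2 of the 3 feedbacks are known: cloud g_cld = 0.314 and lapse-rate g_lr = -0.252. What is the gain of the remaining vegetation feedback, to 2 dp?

0.07

Amplification A = ΔT/ΔT₀ = 1.61/1.4 = 1.15.
Total gain g = 1 − 1/A = 1 − 1/1.15 = 0.1304.
Known gains sum to 0.314 − 0.252 = 0.062.
g_veg = 0.1304 − 0.062 = 0.07.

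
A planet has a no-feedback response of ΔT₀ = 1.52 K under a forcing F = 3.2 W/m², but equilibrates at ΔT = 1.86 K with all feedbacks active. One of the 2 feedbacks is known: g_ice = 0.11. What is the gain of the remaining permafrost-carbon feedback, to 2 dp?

0.07

Amplification A = ΔT/ΔT₀ = 1.86/1.52 = 1.224.
Total gain g = 1 − 1/A = 1 − 1/1.224 = 0.183.
The known gain is 0.11.
g_pf = 0.183 − 0.11 = 0.07.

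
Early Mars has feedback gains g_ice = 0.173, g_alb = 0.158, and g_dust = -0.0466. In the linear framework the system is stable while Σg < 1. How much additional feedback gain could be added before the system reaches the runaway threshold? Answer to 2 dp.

Current total gain = 0.173 + 0.158 − 0.0466 = 0.2844.
Margin to runaway = 1 − 0.2844 = 0.72.

0.72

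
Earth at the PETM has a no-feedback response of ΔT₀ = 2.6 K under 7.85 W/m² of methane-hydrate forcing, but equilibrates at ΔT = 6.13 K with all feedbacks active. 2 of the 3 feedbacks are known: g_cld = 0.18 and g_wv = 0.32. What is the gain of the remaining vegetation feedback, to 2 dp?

0.08

Amplification A = ΔT/ΔT₀ = 6.13/2.6 = 2.358.
Total gain g = 1 − 1/A = 1 − 1/2.358 = 0.5759.
Known gains sum to 0.18 + 0.32 = 0.5.
g_veg = 0.5759 − 0.5 = 0.08.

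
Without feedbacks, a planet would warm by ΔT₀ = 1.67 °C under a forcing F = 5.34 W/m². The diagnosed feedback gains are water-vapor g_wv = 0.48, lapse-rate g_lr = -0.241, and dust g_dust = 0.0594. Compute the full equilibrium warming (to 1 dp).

2.4 °C

Total gain g = 0.48 − 0.241 + 0.0594 = 0.2984.
Amplification A = 1/(1 − 0.2984) = 1.425.
ΔT = 1.67 × 1.425 = 2.4 °C.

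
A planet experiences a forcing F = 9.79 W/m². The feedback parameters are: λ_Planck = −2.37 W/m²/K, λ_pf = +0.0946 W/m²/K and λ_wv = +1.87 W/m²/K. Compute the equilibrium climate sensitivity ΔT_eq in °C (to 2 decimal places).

Net feedback parameter λ = (−2.37) + (+0.0946) + (+1.87) = -0.4054 W/m²/K.
ΔT = −F/λ = −9.79/(-0.4054) = 24.15 °C.

24.15 °C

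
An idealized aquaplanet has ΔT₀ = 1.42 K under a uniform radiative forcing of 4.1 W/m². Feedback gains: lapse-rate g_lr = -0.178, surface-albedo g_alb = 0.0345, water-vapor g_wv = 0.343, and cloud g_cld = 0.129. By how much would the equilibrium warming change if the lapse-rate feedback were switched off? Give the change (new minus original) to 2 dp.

Original: g = 0.3285, ΔT = 1.42/(1−0.3285) = 2.1147 K.
Without lapse-rate: g' = 0.5065, ΔT' = 1.42/(1−0.5065) = 2.8774 K.
Change = 2.8774 − 2.1147 = 0.76 K.

0.76 K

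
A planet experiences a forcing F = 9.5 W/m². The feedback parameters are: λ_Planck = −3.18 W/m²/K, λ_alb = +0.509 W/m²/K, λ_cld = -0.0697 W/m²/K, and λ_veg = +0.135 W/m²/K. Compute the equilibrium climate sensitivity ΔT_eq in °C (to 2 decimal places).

Net feedback parameter λ = (−3.18) + (+0.509) + (-0.0697) + (+0.135) = -2.6057 W/m²/K.
ΔT = −F/λ = −9.5/(-2.6057) = 3.65 °C.

3.65 °C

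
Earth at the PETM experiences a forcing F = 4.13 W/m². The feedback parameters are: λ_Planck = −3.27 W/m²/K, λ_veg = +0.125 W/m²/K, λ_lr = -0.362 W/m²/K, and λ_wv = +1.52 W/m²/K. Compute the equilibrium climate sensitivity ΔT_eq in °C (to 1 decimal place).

2.1 °C

Net feedback parameter λ = (−3.27) + (+0.125) + (-0.362) + (+1.52) = -1.987 W/m²/K.
ΔT = −F/λ = −4.13/(-1.987) = 2.1 °C.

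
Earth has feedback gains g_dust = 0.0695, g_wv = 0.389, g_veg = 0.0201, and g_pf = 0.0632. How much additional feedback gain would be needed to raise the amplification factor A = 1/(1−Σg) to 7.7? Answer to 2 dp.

0.33

Current total gain = 0.5418.
Target gain for A = 7.7: g* = 1 − 1/7.7 = 0.8701.
Additional gain needed = 0.8701 − 0.5418 = 0.33.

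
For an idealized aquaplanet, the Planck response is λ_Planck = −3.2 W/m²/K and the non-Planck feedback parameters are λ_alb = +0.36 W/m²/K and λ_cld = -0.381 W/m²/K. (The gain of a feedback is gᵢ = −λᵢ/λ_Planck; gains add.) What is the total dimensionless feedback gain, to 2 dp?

Convert to gains: g_alb = 0.36/3.2 = 0.1125; g_cld = -0.381/3.2 = -0.1191.
Total gain g = -0.0066.

-0.01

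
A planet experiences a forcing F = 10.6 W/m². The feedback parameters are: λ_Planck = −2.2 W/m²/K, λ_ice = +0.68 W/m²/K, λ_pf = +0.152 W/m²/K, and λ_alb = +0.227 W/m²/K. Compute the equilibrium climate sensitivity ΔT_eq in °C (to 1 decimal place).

9.3 °C

Net feedback parameter λ = (−2.2) + (+0.68) + (+0.152) + (+0.227) = -1.141 W/m²/K.
ΔT = −F/λ = −10.6/(-1.141) = 9.3 °C.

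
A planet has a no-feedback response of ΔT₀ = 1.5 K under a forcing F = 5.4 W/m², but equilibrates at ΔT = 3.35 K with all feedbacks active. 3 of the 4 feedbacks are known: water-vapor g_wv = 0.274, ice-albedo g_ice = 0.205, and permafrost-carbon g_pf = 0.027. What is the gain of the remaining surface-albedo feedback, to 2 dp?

Amplification A = ΔT/ΔT₀ = 3.35/1.5 = 2.233.
Total gain g = 1 − 1/A = 1 − 1/2.233 = 0.5522.
Known gains sum to 0.274 + 0.205 + 0.027 = 0.506.
g_alb = 0.5522 − 0.506 = 0.05.

0.05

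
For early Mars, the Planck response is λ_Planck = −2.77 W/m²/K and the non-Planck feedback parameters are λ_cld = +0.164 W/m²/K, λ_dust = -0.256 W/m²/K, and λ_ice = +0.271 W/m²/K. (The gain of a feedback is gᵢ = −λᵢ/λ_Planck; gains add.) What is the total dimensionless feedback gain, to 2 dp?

0.06

Convert to gains: g_cld = 0.164/2.77 = 0.05921; g_dust = -0.256/2.77 = -0.09242; g_ice = 0.271/2.77 = 0.09783.
Total gain g = 0.06462.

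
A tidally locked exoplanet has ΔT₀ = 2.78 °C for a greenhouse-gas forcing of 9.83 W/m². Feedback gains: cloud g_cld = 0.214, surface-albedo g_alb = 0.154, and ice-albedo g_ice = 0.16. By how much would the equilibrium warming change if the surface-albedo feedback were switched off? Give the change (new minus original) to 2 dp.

Original: g = 0.528, ΔT = 2.78/(1−0.528) = 5.8898 °C.
Without surface-albedo: g' = 0.374, ΔT' = 2.78/(1−0.374) = 4.4409 °C.
Change = 4.4409 − 5.8898 = -1.45 °C.

-1.45 °C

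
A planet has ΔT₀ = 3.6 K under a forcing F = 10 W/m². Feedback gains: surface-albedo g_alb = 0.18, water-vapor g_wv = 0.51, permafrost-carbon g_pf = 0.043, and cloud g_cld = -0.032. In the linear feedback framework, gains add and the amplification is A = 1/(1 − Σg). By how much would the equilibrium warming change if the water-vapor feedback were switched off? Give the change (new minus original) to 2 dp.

-7.59 K

Original: g = 0.701, ΔT = 3.6/(1−0.701) = 12.0401 K.
Without water-vapor: g' = 0.191, ΔT' = 3.6/(1−0.191) = 4.4499 K.
Change = 4.4499 − 12.0401 = -7.59 K.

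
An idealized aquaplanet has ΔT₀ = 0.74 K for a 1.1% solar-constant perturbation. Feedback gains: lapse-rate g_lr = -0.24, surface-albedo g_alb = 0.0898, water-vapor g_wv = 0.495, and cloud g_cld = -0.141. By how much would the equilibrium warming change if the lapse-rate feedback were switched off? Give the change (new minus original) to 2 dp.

Original: g = 0.2038, ΔT = 0.74/(1−0.2038) = 0.9294 K.
Without lapse-rate: g' = 0.4438, ΔT' = 0.74/(1−0.4438) = 1.3305 K.
Change = 1.3305 − 0.9294 = 0.40 K.

0.40 K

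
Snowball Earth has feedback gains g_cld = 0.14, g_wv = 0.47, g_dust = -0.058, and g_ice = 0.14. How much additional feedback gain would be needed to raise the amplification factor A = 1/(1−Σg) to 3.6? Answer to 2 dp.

Current total gain = 0.692.
Target gain for A = 3.6: g* = 1 − 1/3.6 = 0.7222.
Additional gain needed = 0.7222 − 0.692 = 0.03.

0.03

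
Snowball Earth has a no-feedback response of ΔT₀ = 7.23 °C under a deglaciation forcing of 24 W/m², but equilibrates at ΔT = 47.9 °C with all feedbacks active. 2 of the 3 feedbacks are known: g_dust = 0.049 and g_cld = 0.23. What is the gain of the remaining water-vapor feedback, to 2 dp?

0.57

Amplification A = ΔT/ΔT₀ = 47.9/7.23 = 6.625.
Total gain g = 1 − 1/A = 1 − 1/6.625 = 0.8491.
Known gains sum to 0.049 + 0.23 = 0.279.
g_wv = 0.8491 − 0.279 = 0.57.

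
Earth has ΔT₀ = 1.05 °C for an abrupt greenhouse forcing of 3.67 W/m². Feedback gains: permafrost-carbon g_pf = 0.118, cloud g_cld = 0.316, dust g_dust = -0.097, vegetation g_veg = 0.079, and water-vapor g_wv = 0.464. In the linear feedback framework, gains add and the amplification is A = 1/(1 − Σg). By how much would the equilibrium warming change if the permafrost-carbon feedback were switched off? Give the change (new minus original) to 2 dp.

Original: g = 0.88, ΔT = 1.05/(1−0.88) = 8.7500 °C.
Without permafrost-carbon: g' = 0.762, ΔT' = 1.05/(1−0.762) = 4.4118 °C.
Change = 4.4118 − 8.7500 = -4.34 °C.

-4.34 °C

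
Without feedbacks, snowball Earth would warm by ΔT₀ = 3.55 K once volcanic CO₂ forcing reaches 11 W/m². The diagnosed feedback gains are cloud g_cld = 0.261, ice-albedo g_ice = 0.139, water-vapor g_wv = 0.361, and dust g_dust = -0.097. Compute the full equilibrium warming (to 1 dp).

Total gain g = 0.261 + 0.139 + 0.361 − 0.097 = 0.664.
Amplification A = 1/(1 − 0.664) = 2.976.
ΔT = 3.55 × 2.976 = 10.6 K.

10.6 K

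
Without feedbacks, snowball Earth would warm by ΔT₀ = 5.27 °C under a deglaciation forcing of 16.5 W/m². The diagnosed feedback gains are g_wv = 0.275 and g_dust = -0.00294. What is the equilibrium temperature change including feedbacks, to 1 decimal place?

7.2 °C

Total gain g = 0.275 − 0.00294 = 0.27206.
Amplification A = 1/(1 − 0.27206) = 1.374.
ΔT = 5.27 × 1.374 = 7.2 °C.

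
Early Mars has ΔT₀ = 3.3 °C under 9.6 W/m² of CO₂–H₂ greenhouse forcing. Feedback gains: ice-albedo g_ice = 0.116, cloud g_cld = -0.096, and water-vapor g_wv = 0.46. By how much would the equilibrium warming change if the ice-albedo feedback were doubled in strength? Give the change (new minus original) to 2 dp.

Original: g = 0.48, ΔT = 3.3/(1−0.48) = 6.3462 °C.
With doubled ice-albedo: g' = 0.596, ΔT' = 3.3/(1−0.596) = 8.1683 °C.
Change = 8.1683 − 6.3462 = 1.82 °C.

1.82 °C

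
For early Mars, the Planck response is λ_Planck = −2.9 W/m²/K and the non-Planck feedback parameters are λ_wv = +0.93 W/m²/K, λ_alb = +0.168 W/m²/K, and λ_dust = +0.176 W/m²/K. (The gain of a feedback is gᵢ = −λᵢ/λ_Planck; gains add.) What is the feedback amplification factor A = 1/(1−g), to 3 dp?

Convert to gains: g_wv = 0.93/2.9 = 0.3207; g_alb = 0.168/2.9 = 0.05793; g_dust = 0.176/2.9 = 0.06069.
Total gain g = 0.43932.
A = 1/(1 − 0.43932) = 1.784.

1.784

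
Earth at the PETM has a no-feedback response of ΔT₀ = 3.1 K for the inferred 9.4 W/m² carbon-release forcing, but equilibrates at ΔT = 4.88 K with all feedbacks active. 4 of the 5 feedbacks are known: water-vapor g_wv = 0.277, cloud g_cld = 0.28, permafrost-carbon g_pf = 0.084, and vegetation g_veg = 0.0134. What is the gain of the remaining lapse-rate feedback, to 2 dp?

-0.29

Amplification A = ΔT/ΔT₀ = 4.88/3.1 = 1.574.
Total gain g = 1 − 1/A = 1 − 1/1.574 = 0.3647.
Known gains sum to 0.277 + 0.28 + 0.084 + 0.0134 = 0.6544.
g_lr = 0.3647 − 0.6544 = -0.29.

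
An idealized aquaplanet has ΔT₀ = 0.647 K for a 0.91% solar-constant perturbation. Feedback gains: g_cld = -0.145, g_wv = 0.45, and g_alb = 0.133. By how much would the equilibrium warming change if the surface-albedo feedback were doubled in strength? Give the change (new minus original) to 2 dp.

Original: g = 0.438, ΔT = 0.647/(1−0.438) = 1.1512 K.
With doubled surface-albedo: g' = 0.571, ΔT' = 0.647/(1−0.571) = 1.5082 K.
Change = 1.5082 − 1.1512 = 0.36 K.

0.36 K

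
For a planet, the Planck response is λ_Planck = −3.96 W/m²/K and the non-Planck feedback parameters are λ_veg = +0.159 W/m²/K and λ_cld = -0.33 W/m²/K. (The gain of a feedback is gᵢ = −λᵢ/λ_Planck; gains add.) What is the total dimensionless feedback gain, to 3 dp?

Convert to gains: g_veg = 0.159/3.96 = 0.04015; g_cld = -0.33/3.96 = -0.08333.
Total gain g = -0.04318.

-0.043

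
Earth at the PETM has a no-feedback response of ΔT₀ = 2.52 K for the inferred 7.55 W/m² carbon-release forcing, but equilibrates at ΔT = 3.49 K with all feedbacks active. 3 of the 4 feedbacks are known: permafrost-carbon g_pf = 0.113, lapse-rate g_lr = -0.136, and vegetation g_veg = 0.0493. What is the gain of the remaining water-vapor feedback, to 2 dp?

0.25

Amplification A = ΔT/ΔT₀ = 3.49/2.52 = 1.385.
Total gain g = 1 − 1/A = 1 − 1/1.385 = 0.278.
Known gains sum to 0.113 − 0.136 + 0.0493 = 0.0263.
g_wv = 0.278 − 0.0263 = 0.25.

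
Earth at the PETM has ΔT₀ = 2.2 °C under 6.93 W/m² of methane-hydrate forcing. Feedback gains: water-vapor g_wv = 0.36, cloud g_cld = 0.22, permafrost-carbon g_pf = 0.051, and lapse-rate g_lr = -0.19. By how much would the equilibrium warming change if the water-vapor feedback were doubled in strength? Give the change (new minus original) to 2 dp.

Original: g = 0.441, ΔT = 2.2/(1−0.441) = 3.9356 °C.
With doubled water-vapor: g' = 0.801, ΔT' = 2.2/(1−0.801) = 11.0553 °C.
Change = 11.0553 − 3.9356 = 7.12 °C.

7.12 °C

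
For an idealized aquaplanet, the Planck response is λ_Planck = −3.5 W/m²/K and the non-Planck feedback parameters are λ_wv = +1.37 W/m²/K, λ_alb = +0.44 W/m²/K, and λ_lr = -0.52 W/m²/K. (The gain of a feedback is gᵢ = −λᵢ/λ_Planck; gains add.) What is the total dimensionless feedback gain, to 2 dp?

Convert to gains: g_wv = 1.37/3.5 = 0.3914; g_alb = 0.44/3.5 = 0.1257; g_lr = -0.52/3.5 = -0.1486.
Total gain g = 0.3685.

0.37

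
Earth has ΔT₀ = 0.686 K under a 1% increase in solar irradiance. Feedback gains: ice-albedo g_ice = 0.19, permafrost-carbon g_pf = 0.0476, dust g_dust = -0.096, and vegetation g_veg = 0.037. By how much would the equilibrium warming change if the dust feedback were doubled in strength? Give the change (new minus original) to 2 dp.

Original: g = 0.1786, ΔT = 0.686/(1−0.1786) = 0.8352 K.
With doubled dust: g' = 0.0826, ΔT' = 0.686/(1−0.0826) = 0.7478 K.
Change = 0.7478 − 0.8352 = -0.09 K.

-0.09 K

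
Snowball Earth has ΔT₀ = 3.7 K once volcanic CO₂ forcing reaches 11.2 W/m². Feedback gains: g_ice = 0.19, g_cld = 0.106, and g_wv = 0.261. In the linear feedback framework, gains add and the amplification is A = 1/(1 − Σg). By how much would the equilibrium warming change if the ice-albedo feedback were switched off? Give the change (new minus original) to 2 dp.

-2.51 K

Original: g = 0.557, ΔT = 3.7/(1−0.557) = 8.3521 K.
Without ice-albedo: g' = 0.367, ΔT' = 3.7/(1−0.367) = 5.8452 K.
Change = 5.8452 − 8.3521 = -2.51 K.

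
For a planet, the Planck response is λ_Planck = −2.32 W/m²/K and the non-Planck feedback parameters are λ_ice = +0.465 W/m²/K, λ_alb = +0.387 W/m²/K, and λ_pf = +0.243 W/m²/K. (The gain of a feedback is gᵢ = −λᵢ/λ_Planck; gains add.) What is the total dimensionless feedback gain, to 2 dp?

Convert to gains: g_ice = 0.465/2.32 = 0.2004; g_alb = 0.387/2.32 = 0.1668; g_pf = 0.243/2.32 = 0.1047.
Total gain g = 0.4719.

0.47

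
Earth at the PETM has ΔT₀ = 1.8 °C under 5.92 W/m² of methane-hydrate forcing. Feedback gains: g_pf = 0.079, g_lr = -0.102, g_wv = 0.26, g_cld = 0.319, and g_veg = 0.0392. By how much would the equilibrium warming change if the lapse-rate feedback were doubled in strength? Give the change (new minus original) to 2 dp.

-0.89 °C

Original: g = 0.5952, ΔT = 1.8/(1−0.5952) = 4.4466 °C.
With doubled lapse-rate: g' = 0.4932, ΔT' = 1.8/(1−0.4932) = 3.5517 °C.
Change = 3.5517 − 4.4466 = -0.89 °C.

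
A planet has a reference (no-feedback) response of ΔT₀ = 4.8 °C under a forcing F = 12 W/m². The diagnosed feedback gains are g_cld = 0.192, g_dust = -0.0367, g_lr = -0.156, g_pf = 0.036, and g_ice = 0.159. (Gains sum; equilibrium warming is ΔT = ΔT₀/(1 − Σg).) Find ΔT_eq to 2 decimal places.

Total gain g = 0.192 − 0.0367 − 0.156 + 0.036 + 0.159 = 0.1943.
Amplification A = 1/(1 − 0.1943) = 1.241.
ΔT = 4.8 × 1.241 = 5.96 °C.

5.96 °C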